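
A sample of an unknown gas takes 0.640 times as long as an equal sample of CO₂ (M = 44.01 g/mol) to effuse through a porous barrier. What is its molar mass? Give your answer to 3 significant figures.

18.0 g/mol

By Graham's law, t_X/t_CO₂ = √(M_X/M_CO₂).
0.640 = √(M_X/44.01)
M_X = 44.01 × 0.640² = 44.01 × 0.4096 = 18.0 g/mol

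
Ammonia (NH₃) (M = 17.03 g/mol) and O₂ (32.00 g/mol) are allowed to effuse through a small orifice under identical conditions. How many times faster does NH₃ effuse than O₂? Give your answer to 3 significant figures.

From Graham's law, rate_NH₃/rate_O₂ = √(M_O₂/M_NH₃) = √(32.00/17.03) = √1.879 = 1.37.

1.37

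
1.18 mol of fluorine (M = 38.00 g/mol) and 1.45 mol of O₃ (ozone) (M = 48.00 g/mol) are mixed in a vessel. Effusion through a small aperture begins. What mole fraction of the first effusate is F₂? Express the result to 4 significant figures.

0.4777

Each component's effusion rate ∝ (its partial pressure)·(1/√M) ∝ n_i/√M_i.
So x_F₂ in the escaping gas = (n_F₂/√M_F₂) / Σ(n_i/√M_i)
= (1.18/√38.00) / (1.18/√38.00 + 1.45/√48.00) = 0.1914/(0.1914 + 0.2093) = 0.4777.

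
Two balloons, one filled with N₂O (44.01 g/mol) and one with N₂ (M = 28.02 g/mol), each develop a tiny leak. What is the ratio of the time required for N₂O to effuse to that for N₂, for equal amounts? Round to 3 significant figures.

Since effusion rate ∝ 1/√M, t_N₂O/t_N₂ = √(M_N₂O/M_N₂) = √(44.01/28.02) = √1.571 = 1.25.

1.25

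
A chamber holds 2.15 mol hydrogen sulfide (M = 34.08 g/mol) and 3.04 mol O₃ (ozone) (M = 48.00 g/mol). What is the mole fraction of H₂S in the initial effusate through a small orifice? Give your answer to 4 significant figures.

Effusion rate of each component ∝ n_i/√M_i (partial pressure × 1/√M).
Mole fraction of H₂S in the effusate = (n_H₂S/√M_H₂S) / (n_H₂S/√M_H₂S + n_O₃/√M_O₃)
= (2.15/√34.08) / (2.15/√34.08 + 3.04/√48.00) = 0.3683/(0.3683 + 0.4388) = 0.4563.

0.4563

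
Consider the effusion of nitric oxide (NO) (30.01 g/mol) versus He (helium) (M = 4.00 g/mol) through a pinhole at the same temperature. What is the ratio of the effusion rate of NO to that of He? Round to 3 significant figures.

0.365

Using Graham's law: rate_NO/rate_He = √(M_He/M_NO) = √(4.00/30.01) = √0.1333 = 0.365.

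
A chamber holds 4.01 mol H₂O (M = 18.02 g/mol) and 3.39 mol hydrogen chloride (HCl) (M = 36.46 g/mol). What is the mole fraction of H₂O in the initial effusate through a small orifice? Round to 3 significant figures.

The effusion rate of species i is ∝ p_i/√M_i ∝ n_i/√M_i.
Mole fraction of H₂O in the effusate = (n_H₂O/√M_H₂O) / (n_H₂O/√M_H₂O + n_HCl/√M_HCl)
= (4.01/√18.02) / (4.01/√18.02 + 3.39/√36.46) = 0.9446/(0.9446 + 0.5614) = 0.627.

0.627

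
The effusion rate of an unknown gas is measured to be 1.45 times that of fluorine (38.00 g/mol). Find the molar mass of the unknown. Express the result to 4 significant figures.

18.07 g/mol

Graham's law gives rate_X/rate_F₂ = √(M_F₂/M_X).
1.45 = √(38.00/M_X)
M_X = 38.00 / 1.45² = 38.00 / 2.103 = 18.07 g/mol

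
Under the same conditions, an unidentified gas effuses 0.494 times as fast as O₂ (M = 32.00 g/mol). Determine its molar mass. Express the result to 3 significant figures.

131 g/mol

Since effusion rate ∝ 1/√M, rate_X/rate_O₂ = √(M_O₂/M_X).
0.494 = √(32.00/M_X)
M_X = 32.00 / 0.494² = 32.00 / 0.2440 = 131 g/mol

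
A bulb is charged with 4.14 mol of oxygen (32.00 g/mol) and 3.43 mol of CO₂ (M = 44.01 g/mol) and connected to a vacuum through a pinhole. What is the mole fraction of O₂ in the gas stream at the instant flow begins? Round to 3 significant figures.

Each component's effusion rate ∝ (its partial pressure)·(1/√M) ∝ n_i/√M_i.
x_O₂(eff) = (n_O₂/√M_O₂) / (n_O₂/√M_O₂ + n_CO₂/√M_CO₂)
= (4.14/√32.00) / (4.14/√32.00 + 3.43/√44.01) = 0.7319/(0.7319 + 0.5170) = 0.586.

0.586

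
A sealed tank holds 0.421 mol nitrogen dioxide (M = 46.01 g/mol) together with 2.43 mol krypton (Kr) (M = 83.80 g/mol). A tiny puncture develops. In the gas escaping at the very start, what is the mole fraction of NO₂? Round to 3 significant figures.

0.190

Effusion rate of each component ∝ n_i/√M_i (partial pressure × 1/√M).
Mole fraction of NO₂ in the effusate = (n_NO₂/√M_NO₂) / (n_NO₂/√M_NO₂ + n_Kr/√M_Kr)
= (0.421/√46.01) / (0.421/√46.01 + 2.43/√83.80) = 0.06207/(0.06207 + 0.2655) = 0.190.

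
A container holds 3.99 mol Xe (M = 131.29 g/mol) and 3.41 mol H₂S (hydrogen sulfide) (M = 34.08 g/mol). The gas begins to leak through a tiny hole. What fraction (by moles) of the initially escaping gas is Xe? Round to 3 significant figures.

0.373

Effusion rate of each component ∝ n_i/√M_i (partial pressure × 1/√M).
x_Xe(eff) = (n_Xe/√M_Xe) / (n_Xe/√M_Xe + n_H₂S/√M_H₂S)
= (3.99/√131.29) / (3.99/√131.29 + 3.41/√34.08) = 0.3482/(0.3482 + 0.5841) = 0.373.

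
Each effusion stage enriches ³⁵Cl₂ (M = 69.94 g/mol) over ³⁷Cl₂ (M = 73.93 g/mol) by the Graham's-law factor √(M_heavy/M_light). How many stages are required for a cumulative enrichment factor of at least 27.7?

Single-stage factor α = √(73.93/69.94), so ln α = ½ ln(1.05705) = 0.02774.
Need α^N ≥ 27.7 ⇒ N ≥ ln(27.7) / ln α = 3.321 / 0.02774 = 119.73.
Rounding up, N = 120 stages.

120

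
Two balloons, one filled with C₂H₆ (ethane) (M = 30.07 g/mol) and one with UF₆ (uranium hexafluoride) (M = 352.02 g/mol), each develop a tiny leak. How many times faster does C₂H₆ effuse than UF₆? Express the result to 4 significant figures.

3.422

From Graham's law, rate_C₂H₆/rate_UF₆ = √(M_UF₆/M_C₂H₆) = √(352.02/30.07) = √11.71 = 3.422.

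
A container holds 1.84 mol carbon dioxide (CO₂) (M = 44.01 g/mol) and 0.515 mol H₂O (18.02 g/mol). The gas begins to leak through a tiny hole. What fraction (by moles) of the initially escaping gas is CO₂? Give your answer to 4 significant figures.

Effusion rate of each component ∝ n_i/√M_i (partial pressure × 1/√M).
x_CO₂(eff) = (n_CO₂/√M_CO₂) / (n_CO₂/√M_CO₂ + n_H₂O/√M_H₂O)
= (1.84/√44.01) / (1.84/√44.01 + 0.515/√18.02) = 0.2774/(0.2774 + 0.1213) = 0.6957.

0.6957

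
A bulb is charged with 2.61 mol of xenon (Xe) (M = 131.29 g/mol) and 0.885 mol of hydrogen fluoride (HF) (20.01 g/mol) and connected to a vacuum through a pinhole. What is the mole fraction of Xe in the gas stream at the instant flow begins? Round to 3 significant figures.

Each component's effusion rate ∝ (its partial pressure)·(1/√M) ∝ n_i/√M_i.
So x_Xe in the escaping gas = (n_Xe/√M_Xe) / Σ(n_i/√M_i)
= (2.61/√131.29) / (2.61/√131.29 + 0.885/√20.01) = 0.2278/(0.2278 + 0.1978) = 0.535.

0.535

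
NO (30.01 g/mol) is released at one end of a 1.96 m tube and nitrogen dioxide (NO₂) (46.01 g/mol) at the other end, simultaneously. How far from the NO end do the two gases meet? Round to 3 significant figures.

1.08 m

Graham's law gives d_NO/d_NO₂ = rate_NO/rate_NO₂ = √(M_NO₂/M_NO) = √(46.01/30.01) = 1.238.
With d_NO + d_NO₂ = 1.96 m, d_NO₂ = 1.96/(1 + 1.238) = 0.8757 m.
d_NO = 1.96 − 0.8757 = 1.08 m.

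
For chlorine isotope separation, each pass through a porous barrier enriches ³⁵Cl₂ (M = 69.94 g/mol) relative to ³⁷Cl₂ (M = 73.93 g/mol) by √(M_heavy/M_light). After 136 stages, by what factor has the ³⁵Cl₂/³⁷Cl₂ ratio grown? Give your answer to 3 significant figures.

After 136 stages the ratio has grown by (√(73.93/69.94))^136 = (73.93/69.94)^(136/2).
= 1.05705^68 = 43.5.

43.5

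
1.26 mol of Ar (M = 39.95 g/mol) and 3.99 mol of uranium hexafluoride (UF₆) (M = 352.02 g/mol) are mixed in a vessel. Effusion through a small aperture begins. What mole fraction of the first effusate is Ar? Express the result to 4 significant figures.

0.4838

Effusion rate of each component ∝ n_i/√M_i (partial pressure × 1/√M).
Mole fraction of Ar in the effusate = (n_Ar/√M_Ar) / (n_Ar/√M_Ar + n_UF₆/√M_UF₆)
= (1.26/√39.95) / (1.26/√39.95 + 3.99/√352.02) = 0.1993/(0.1993 + 0.2127) = 0.4838.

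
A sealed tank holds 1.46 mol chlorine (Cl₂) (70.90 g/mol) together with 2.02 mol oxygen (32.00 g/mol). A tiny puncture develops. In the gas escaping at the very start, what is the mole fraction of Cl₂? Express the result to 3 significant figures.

The effusion rate of species i is ∝ p_i/√M_i ∝ n_i/√M_i.
x_Cl₂(eff) = (n_Cl₂/√M_Cl₂) / (n_Cl₂/√M_Cl₂ + n_O₂/√M_O₂)
= (1.46/√70.90) / (1.46/√70.90 + 2.02/√32.00) = 0.1734/(0.1734 + 0.3571) = 0.327.

0.327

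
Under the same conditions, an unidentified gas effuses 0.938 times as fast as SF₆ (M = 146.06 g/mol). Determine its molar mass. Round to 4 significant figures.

Using Graham's law: rate_X/rate_SF₆ = √(M_SF₆/M_X).
0.938 = √(146.06/M_X)
M_X = 146.06 / 0.938² = 146.06 / 0.8798 = 166.0 g/mol

166.0 g/mol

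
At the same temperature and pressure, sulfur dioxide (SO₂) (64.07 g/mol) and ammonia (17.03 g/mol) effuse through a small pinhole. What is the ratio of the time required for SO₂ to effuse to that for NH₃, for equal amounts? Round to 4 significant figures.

Graham's law gives t_SO₂/t_NH₃ = √(M_SO₂/M_NH₃) = √(64.07/17.03) = √3.762 = 1.940.

1.940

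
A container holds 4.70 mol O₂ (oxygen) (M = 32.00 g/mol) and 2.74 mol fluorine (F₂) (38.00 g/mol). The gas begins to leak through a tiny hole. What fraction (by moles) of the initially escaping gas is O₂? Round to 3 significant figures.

Each component's effusion rate ∝ (its partial pressure)·(1/√M) ∝ n_i/√M_i.
So x_O₂ in the escaping gas = (n_O₂/√M_O₂) / Σ(n_i/√M_i)
= (4.70/√32.00) / (4.70/√32.00 + 2.74/√38.00) = 0.8309/(0.8309 + 0.4445) = 0.651.

0.651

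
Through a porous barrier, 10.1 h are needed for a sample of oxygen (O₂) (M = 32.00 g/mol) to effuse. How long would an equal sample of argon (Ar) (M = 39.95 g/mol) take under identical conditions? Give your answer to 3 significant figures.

Using Graham's law: t_Ar/t_O₂ = √(M_Ar/M_O₂) = √(39.95/32.00) = √1.248 = 1.117.
So the time for Ar is 10.1 × 1.117 = 11.3 h.

11.3 h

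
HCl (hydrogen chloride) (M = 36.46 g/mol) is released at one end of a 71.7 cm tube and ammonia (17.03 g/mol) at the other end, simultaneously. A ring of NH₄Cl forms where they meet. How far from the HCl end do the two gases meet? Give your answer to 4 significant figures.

29.11 cm

In equal time, each gas travels a distance ∝ its rate ∝ 1/√M, so d_HCl/d_NH₃ = √(M_NH₃/M_HCl) = √(17.03/36.46) = 0.6834.
With d_HCl + d_NH₃ = 71.7 cm, d_NH₃ = 71.7/(1 + 0.6834) = 42.59 cm.
d_HCl = 71.7 − 42.59 = 29.11 cm.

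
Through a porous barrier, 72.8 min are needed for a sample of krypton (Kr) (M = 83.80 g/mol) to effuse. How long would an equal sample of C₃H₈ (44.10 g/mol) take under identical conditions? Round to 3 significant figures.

52.8 min

Using Graham's law: t_C₃H₈/t_Kr = √(M_C₃H₈/M_Kr) = √(44.10/83.80) = √0.5263 = 0.7254.
So the time for C₃H₈ is 72.8 × 0.7254 = 52.8 min.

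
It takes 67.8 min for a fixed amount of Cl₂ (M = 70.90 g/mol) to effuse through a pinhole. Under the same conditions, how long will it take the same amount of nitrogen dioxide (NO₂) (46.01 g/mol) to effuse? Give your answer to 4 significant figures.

Graham's law gives t_NO₂/t_Cl₂ = √(M_NO₂/M_Cl₂) = √(46.01/70.90) = √0.6489 = 0.8056.
So the time for NO₂ is 67.8 × 0.8056 = 54.62 min.

54.62 min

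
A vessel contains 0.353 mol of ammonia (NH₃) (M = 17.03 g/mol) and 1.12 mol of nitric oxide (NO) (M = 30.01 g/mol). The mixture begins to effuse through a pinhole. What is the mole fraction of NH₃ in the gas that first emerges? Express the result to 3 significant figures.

Rate_i ∝ x_i/√M_i (Graham's law weighted by mole fraction), so the effusate composition follows n_i/√M_i.
So x_NH₃ in the escaping gas = (n_NH₃/√M_NH₃) / Σ(n_i/√M_i)
= (0.353/√17.03) / (0.353/√17.03 + 1.12/√30.01) = 0.08554/(0.08554 + 0.2044) = 0.295.

0.295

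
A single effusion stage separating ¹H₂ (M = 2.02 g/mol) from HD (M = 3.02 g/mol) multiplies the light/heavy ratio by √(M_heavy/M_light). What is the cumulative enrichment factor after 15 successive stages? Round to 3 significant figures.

20.4

After 15 stages the ratio has grown by (√(3.02/2.02))^15 = (3.02/2.02)^(15/2).
= 1.49505^(15/2) = 20.4.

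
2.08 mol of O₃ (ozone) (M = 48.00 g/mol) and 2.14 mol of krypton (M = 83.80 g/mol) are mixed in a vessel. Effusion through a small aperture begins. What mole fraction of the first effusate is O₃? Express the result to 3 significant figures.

0.562

The effusion rate of species i is ∝ p_i/√M_i ∝ n_i/√M_i.
So x_O₃ in the escaping gas = (n_O₃/√M_O₃) / Σ(n_i/√M_i)
= (2.08/√48.00) / (2.08/√48.00 + 2.14/√83.80) = 0.3002/(0.3002 + 0.2338) = 0.562.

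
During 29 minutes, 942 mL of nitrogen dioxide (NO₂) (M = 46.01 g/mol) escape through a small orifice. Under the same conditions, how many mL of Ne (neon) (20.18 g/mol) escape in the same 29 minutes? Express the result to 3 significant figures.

Since effusion rate ∝ 1/√M, rate_Ne/rate_NO₂ = √(M_NO₂/M_Ne) = √(46.01/20.18) = √2.280 = 1.510.
So the volume for Ne is 942 × 1.510 = 1420 mL.

1420 mL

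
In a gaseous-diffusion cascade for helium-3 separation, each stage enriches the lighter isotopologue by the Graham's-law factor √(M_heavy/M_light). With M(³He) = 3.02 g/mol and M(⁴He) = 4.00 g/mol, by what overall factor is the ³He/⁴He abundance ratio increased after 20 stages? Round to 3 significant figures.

16.6

Overall factor = α^20 with α = √(4.00/3.02), i.e. (4.00/3.02)^(20/2).
= 1.32450^10 = 16.6.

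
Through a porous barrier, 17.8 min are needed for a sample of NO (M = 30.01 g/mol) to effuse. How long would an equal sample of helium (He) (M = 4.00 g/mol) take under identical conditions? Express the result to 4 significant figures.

6.499 min

Using Graham's law: t_He/t_NO = √(M_He/M_NO) = √(4.00/30.01) = √0.1333 = 0.3651.
So the time for He is 17.8 × 0.3651 = 6.499 min.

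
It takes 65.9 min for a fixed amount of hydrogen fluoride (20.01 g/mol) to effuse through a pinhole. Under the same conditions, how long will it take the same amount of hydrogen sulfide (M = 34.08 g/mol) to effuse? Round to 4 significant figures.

86.00 min

Since effusion rate ∝ 1/√M, t_H₂S/t_HF = √(M_H₂S/M_HF) = √(34.08/20.01) = √1.703 = 1.305.
So the time for H₂S is 65.9 × 1.305 = 86.00 min.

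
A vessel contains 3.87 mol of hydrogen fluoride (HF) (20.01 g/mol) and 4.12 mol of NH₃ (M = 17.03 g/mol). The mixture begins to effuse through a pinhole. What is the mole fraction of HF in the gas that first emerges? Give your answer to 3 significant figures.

Each component's effusion rate ∝ (its partial pressure)·(1/√M) ∝ n_i/√M_i.
x_HF(eff) = (n_HF/√M_HF) / (n_HF/√M_HF + n_NH₃/√M_NH₃)
= (3.87/√20.01) / (3.87/√20.01 + 4.12/√17.03) = 0.8651/(0.8651 + 0.9984) = 0.464.

0.464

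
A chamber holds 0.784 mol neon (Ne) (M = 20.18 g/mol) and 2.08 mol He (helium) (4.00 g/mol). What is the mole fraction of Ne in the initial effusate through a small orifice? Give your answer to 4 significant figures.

Each component's effusion rate ∝ (its partial pressure)·(1/√M) ∝ n_i/√M_i.
Mole fraction of Ne in the effusate = (n_Ne/√M_Ne) / (n_Ne/√M_Ne + n_He/√M_He)
= (0.784/√20.18) / (0.784/√20.18 + 2.08/√4.00) = 0.1745/(0.1745 + 1.040) = 0.1437.

0.1437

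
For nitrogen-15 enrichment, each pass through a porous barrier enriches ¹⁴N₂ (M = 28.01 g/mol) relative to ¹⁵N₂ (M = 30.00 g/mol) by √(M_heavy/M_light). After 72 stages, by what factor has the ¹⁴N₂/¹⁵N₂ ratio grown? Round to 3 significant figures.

11.8

Each stage multiplies the ratio by α = √(30.00/28.01), so after 72 stages the overall factor is α^72 = (30.00/28.01)^(72/2).
= 1.07105^36 = 11.8.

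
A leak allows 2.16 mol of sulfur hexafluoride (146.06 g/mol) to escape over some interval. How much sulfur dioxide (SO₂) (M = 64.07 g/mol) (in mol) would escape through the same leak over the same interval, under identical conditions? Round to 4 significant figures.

Using Graham's law: rate_SO₂/rate_SF₆ = √(M_SF₆/M_SO₂) = √(146.06/64.07) = √2.280 = 1.510.
So the amount for SO₂ is 2.16 × 1.510 = 3.261 mol.

3.261 mol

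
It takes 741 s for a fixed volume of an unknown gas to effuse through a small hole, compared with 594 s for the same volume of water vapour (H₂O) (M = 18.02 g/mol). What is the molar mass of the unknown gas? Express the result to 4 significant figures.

Since effusion rate ∝ 1/√M, t_X/t_H₂O = √(M_X/M_H₂O).
741/594 = 1.247 = √(M_X/18.02)
M_X = 18.02 × 1.247² = 18.02 × 1.556 = 28.04 g/mol

28.04 g/mol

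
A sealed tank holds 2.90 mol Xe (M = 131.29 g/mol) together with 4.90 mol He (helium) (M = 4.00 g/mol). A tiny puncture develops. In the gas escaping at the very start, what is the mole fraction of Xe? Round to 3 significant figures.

Effusion rate of each component ∝ n_i/√M_i (partial pressure × 1/√M).
x_Xe(eff) = (n_Xe/√M_Xe) / (n_Xe/√M_Xe + n_He/√M_He)
= (2.90/√131.29) / (2.90/√131.29 + 4.90/√4.00) = 0.2531/(0.2531 + 2.450) = 0.0936.

0.0936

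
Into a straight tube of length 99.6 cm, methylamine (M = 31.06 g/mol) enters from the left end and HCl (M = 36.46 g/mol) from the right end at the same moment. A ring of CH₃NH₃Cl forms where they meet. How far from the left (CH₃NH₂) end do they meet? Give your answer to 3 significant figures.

The fronts meet when d_CH₃NH₂ + d_HCl = L with d_CH₃NH₂/d_HCl = √(M_HCl/M_CH₃NH₂) (Graham's law). Here √(M_HCl/M_CH₃NH₂) = √(36.46/31.06) = 1.083.
With d_CH₃NH₂ + d_HCl = 99.6 cm, d_HCl = 99.6/(1 + 1.083) = 47.81 cm.
d_CH₃NH₂ = 99.6 − 47.81 = 51.8 cm.

51.8 cm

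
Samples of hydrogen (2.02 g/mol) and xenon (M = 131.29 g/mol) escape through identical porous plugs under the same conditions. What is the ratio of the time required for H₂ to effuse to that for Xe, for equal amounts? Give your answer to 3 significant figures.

0.124

Since effusion rate ∝ 1/√M, t_H₂/t_Xe = √(M_H₂/M_Xe) = √(2.02/131.29) = √0.01539 = 0.124.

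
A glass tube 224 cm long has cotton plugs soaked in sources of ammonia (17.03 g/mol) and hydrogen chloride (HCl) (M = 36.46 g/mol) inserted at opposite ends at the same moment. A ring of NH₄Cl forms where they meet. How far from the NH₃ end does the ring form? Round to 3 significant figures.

133 cm

Graham's law gives d_NH₃/d_HCl = rate_NH₃/rate_HCl = √(M_HCl/M_NH₃) = √(36.46/17.03) = 1.463.
With d_NH₃ + d_HCl = 224 cm, d_HCl = 224/(1 + 1.463) = 90.94 cm.
d_NH₃ = 224 − 90.94 = 133 cm.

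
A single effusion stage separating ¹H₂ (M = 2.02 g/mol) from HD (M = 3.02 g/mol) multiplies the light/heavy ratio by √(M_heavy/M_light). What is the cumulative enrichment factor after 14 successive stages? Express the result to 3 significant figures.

Each stage multiplies the ratio by α = √(3.02/2.02), so after 14 stages the overall factor is α^14 = (3.02/2.02)^(14/2).
= 1.49505^7 = 16.7.

16.7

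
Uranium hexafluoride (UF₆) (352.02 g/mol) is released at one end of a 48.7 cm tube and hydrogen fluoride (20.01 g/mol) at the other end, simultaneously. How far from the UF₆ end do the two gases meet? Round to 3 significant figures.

Graham's law gives d_UF₆/d_HF = rate_UF₆/rate_HF = √(M_HF/M_UF₆) = √(20.01/352.02) = 0.2384.
With d_UF₆ + d_HF = 48.7 cm, d_HF = 48.7/(1 + 0.2384) = 39.32 cm.
d_UF₆ = 48.7 − 39.32 = 9.38 cm.

9.38 cm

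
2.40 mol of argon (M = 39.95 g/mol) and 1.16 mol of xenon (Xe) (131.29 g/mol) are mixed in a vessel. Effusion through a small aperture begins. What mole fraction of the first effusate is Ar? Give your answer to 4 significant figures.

0.7895

Rate_i ∝ x_i/√M_i (Graham's law weighted by mole fraction), so the effusate composition follows n_i/√M_i.
Mole fraction of Ar in the effusate = (n_Ar/√M_Ar) / (n_Ar/√M_Ar + n_Xe/√M_Xe)
= (2.40/√39.95) / (2.40/√39.95 + 1.16/√131.29) = 0.3797/(0.3797 + 0.1012) = 0.7895.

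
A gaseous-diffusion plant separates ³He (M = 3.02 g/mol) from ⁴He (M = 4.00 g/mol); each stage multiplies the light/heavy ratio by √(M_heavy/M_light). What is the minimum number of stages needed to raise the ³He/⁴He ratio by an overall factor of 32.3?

With α = √(4.00/3.02) per stage, ln α = ½ ln(1.32450) = 0.1405.
Need α^N ≥ 32.3 ⇒ N ≥ ln(32.3) / ln α = 3.475 / 0.1405 = 24.73.
Rounding up, N = 25 stages.

25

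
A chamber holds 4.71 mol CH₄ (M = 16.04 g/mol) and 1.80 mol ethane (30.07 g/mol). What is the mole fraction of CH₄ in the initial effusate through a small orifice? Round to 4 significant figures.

0.7818

Each component's effusion rate ∝ (its partial pressure)·(1/√M) ∝ n_i/√M_i.
So x_CH₄ in the escaping gas = (n_CH₄/√M_CH₄) / Σ(n_i/√M_i)
= (4.71/√16.04) / (4.71/√16.04 + 1.80/√30.07) = 1.176/(1.176 + 0.3283) = 0.7818.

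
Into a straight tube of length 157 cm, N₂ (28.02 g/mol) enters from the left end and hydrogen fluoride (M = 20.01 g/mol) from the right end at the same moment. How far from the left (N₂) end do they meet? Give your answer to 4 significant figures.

Distances travelled in equal time are proportional to diffusion rates, so d_N₂/d_HF = √(M_HF/M_N₂) = √(20.01/28.02) = 0.8451.
With d_N₂ + d_HF = 157 cm, d_HF = 157/(1 + 0.8451) = 85.09 cm.
d_N₂ = 157 − 85.09 = 71.91 cm.

71.91 cm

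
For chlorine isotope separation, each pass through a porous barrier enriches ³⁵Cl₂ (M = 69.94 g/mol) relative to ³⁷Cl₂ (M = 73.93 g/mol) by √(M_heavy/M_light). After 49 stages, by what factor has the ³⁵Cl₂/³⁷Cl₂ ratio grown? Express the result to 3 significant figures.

After 49 stages the ratio has grown by (√(73.93/69.94))^49 = (73.93/69.94)^(49/2).
= 1.05705^(49/2) = 3.89.

3.89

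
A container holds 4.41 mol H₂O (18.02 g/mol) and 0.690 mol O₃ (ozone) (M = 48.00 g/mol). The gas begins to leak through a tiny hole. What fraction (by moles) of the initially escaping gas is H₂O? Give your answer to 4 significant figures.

0.9125

Each component's effusion rate ∝ (its partial pressure)·(1/√M) ∝ n_i/√M_i.
x_H₂O(eff) = (n_H₂O/√M_H₂O) / (n_H₂O/√M_H₂O + n_O₃/√M_O₃)
= (4.41/√18.02) / (4.41/√18.02 + 0.690/√48.00) = 1.039/(1.039 + 0.09959) = 0.9125.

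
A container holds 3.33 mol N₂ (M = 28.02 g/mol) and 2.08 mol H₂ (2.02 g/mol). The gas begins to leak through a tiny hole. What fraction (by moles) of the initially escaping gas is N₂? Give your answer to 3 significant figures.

Effusion rate of each component ∝ n_i/√M_i (partial pressure × 1/√M).
x_N₂(eff) = (n_N₂/√M_N₂) / (n_N₂/√M_N₂ + n_H₂/√M_H₂)
= (3.33/√28.02) / (3.33/√28.02 + 2.08/√2.02) = 0.6291/(0.6291 + 1.463) = 0.301.

0.301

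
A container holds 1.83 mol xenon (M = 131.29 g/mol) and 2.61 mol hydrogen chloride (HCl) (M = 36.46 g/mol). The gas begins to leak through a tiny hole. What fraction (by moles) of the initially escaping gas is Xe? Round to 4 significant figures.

Effusion rate of each component ∝ n_i/√M_i (partial pressure × 1/√M).
x_Xe(eff) = (n_Xe/√M_Xe) / (n_Xe/√M_Xe + n_HCl/√M_HCl)
= (1.83/√131.29) / (1.83/√131.29 + 2.61/√36.46) = 0.1597/(0.1597 + 0.4322) = 0.2698.

0.2698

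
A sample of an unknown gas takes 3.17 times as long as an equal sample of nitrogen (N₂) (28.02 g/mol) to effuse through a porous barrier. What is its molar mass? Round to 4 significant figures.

Using Graham's law: t_X/t_N₂ = √(M_X/M_N₂).
3.17 = √(M_X/28.02)
M_X = 28.02 × 3.17² = 28.02 × 10.05 = 281.6 g/mol

281.6 g/mol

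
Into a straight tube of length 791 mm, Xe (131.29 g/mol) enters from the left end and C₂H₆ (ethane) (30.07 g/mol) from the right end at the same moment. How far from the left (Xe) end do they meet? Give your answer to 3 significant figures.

256 mm

The fronts meet when d_Xe + d_C₂H₆ = L with d_Xe/d_C₂H₆ = √(M_C₂H₆/M_Xe) (Graham's law). Here √(M_C₂H₆/M_Xe) = √(30.07/131.29) = 0.4786.
With d_Xe + d_C₂H₆ = 791 mm, d_C₂H₆ = 791/(1 + 0.4786) = 535.0 mm.
d_Xe = 791 − 535.0 = 256 mm.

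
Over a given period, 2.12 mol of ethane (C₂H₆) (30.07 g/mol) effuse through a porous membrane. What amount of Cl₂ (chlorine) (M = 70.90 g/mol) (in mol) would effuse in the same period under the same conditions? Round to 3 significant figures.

Using Graham's law: rate_Cl₂/rate_C₂H₆ = √(M_C₂H₆/M_Cl₂) = √(30.07/70.90) = √0.4241 = 0.6512.
So the amount for Cl₂ is 2.12 × 0.6512 = 1.38 mol.

1.38 mol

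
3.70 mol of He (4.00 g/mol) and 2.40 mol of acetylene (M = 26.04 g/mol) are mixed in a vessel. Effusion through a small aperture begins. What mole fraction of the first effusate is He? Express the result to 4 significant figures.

0.7973

The effusion rate of species i is ∝ p_i/√M_i ∝ n_i/√M_i.
So x_He in the escaping gas = (n_He/√M_He) / Σ(n_i/√M_i)
= (3.70/√4.00) / (3.70/√4.00 + 2.40/√26.04) = 1.850/(1.850 + 0.4703) = 0.7973.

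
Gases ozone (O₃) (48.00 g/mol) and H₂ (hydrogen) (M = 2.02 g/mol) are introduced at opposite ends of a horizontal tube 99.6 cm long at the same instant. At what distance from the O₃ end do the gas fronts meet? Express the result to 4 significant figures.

Graham's law gives d_O₃/d_H₂ = rate_O₃/rate_H₂ = √(M_H₂/M_O₃) = √(2.02/48.00) = 0.2051.
With d_O₃ + d_H₂ = 99.6 cm, d_H₂ = 99.6/(1 + 0.2051) = 82.65 cm.
d_O₃ = 99.6 − 82.65 = 16.95 cm.

16.95 cm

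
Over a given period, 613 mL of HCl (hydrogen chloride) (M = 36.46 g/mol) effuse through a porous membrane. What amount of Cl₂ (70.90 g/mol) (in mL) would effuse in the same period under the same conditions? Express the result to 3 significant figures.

440 mL

By Graham's law, rate_Cl₂/rate_HCl = √(M_HCl/M_Cl₂) = √(36.46/70.90) = √0.5142 = 0.7171.
So the volume for Cl₂ is 613 × 0.7171 = 440 mL.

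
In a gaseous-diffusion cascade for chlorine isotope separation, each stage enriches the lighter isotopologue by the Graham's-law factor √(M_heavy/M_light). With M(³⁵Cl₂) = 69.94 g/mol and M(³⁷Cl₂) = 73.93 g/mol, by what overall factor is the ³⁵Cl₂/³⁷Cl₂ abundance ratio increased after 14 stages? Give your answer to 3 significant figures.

After 14 stages the ratio has grown by (√(73.93/69.94))^14 = (73.93/69.94)^(14/2).
= 1.05705^7 = 1.47.

1.47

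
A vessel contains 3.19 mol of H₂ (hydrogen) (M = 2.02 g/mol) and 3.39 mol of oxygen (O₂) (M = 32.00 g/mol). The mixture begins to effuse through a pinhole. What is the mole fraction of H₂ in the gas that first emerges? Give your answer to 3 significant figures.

0.789

Each component's effusion rate ∝ (its partial pressure)·(1/√M) ∝ n_i/√M_i.
Mole fraction of H₂ in the effusate = (n_H₂/√M_H₂) / (n_H₂/√M_H₂ + n_O₂/√M_O₂)
= (3.19/√2.02) / (3.19/√2.02 + 3.39/√32.00) = 2.244/(2.244 + 0.5993) = 0.789.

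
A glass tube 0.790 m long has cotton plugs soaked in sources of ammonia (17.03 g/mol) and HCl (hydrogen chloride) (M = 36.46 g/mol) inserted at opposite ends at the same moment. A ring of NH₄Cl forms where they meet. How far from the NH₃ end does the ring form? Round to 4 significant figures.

Distances travelled in equal time are proportional to diffusion rates, so d_NH₃/d_HCl = √(M_HCl/M_NH₃) = √(36.46/17.03) = 1.463.
With d_NH₃ + d_HCl = 0.790 m, d_HCl = 0.790/(1 + 1.463) = 0.3207 m.
d_NH₃ = 0.790 − 0.3207 = 0.4693 m.

0.4693 m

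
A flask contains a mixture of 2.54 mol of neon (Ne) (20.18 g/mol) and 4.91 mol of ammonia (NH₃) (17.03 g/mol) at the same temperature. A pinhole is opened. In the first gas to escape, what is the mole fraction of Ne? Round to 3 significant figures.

0.322

The effusion rate of species i is ∝ p_i/√M_i ∝ n_i/√M_i.
Mole fraction of Ne in the effusate = (n_Ne/√M_Ne) / (n_Ne/√M_Ne + n_NH₃/√M_NH₃)
= (2.54/√20.18) / (2.54/√20.18 + 4.91/√17.03) = 0.5654/(0.5654 + 1.190) = 0.322.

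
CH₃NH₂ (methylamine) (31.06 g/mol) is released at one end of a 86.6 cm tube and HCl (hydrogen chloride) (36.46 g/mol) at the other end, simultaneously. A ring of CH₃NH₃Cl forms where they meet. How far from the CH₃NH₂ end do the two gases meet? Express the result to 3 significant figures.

In equal time, each gas travels a distance ∝ its rate ∝ 1/√M, so d_CH₃NH₂/d_HCl = √(M_HCl/M_CH₃NH₂) = √(36.46/31.06) = 1.083.
With d_CH₃NH₂ + d_HCl = 86.6 cm, d_HCl = 86.6/(1 + 1.083) = 41.57 cm.
d_CH₃NH₂ = 86.6 − 41.57 = 45.0 cm.

45.0 cm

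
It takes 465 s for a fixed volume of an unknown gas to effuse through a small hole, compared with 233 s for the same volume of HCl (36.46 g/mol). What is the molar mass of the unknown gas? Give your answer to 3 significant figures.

By Graham's law, t_X/t_HCl = √(M_X/M_HCl).
465/233 = 1.996 = √(M_X/36.46)
M_X = 36.46 × 1.996² = 36.46 × 3.983 = 145 g/mol

145 g/mol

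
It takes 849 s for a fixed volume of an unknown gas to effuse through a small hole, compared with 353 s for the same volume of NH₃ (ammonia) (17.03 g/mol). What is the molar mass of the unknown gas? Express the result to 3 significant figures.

98.5 g/mol

By Graham's law, t_X/t_NH₃ = √(M_X/M_NH₃).
849/353 = 2.405 = √(M_X/17.03)
M_X = 17.03 × 2.405² = 17.03 × 5.785 = 98.5 g/mol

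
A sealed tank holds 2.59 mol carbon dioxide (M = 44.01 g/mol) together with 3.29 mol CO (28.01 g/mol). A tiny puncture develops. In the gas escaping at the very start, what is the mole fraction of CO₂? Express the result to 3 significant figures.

0.386

Each component's effusion rate ∝ (its partial pressure)·(1/√M) ∝ n_i/√M_i.
Mole fraction of CO₂ in the effusate = (n_CO₂/√M_CO₂) / (n_CO₂/√M_CO₂ + n_CO/√M_CO)
= (2.59/√44.01) / (2.59/√44.01 + 3.29/√28.01) = 0.3904/(0.3904 + 0.6216) = 0.386.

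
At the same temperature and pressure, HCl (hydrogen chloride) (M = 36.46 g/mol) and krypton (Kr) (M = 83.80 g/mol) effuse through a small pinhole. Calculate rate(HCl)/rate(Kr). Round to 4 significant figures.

1.516

From Graham's law, rate_HCl/rate_Kr = √(M_Kr/M_HCl) = √(83.80/36.46) = √2.298 = 1.516.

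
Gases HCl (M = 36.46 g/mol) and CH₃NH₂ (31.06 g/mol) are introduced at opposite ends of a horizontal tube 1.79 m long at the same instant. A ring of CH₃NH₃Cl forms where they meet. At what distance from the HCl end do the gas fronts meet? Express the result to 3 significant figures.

Graham's law gives d_HCl/d_CH₃NH₂ = rate_HCl/rate_CH₃NH₂ = √(M_CH₃NH₂/M_HCl) = √(31.06/36.46) = 0.9230.
With d_HCl + d_CH₃NH₂ = 1.79 m, d_CH₃NH₂ = 1.79/(1 + 0.9230) = 0.9308 m.
d_HCl = 1.79 − 0.9308 = 0.859 m.

0.859 m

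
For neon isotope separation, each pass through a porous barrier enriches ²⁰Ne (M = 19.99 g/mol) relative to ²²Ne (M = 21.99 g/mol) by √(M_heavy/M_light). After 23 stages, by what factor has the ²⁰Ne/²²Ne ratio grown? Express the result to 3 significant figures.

2.99

Each stage multiplies the ratio by α = √(21.99/19.99), so after 23 stages the overall factor is α^23 = (21.99/19.99)^(23/2).
= 1.10005^(23/2) = 2.99.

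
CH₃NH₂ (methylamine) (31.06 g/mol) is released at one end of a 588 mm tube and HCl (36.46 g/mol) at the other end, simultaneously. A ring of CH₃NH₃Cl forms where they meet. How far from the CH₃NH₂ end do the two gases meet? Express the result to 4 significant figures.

305.8 mm

In equal time, each gas travels a distance ∝ its rate ∝ 1/√M, so d_CH₃NH₂/d_HCl = √(M_HCl/M_CH₃NH₂) = √(36.46/31.06) = 1.083.
With d_CH₃NH₂ + d_HCl = 588 mm, d_HCl = 588/(1 + 1.083) = 282.2 mm.
d_CH₃NH₂ = 588 − 282.2 = 305.8 mm.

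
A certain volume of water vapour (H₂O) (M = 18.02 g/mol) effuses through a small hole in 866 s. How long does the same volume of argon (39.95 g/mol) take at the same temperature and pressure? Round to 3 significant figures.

1290 s

Graham's law gives t_Ar/t_H₂O = √(M_Ar/M_H₂O) = √(39.95/18.02) = √2.217 = 1.489.
So the time for Ar is 866 × 1.489 = 1290 s.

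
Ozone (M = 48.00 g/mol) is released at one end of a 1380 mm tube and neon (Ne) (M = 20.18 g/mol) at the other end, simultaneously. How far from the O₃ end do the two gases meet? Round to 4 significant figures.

542.8 mm

Graham's law gives d_O₃/d_Ne = rate_O₃/rate_Ne = √(M_Ne/M_O₃) = √(20.18/48.00) = 0.6484.
With d_O₃ + d_Ne = 1380 mm, d_Ne = 1380/(1 + 0.6484) = 837.2 mm.
d_O₃ = 1380 − 837.2 = 542.8 mm.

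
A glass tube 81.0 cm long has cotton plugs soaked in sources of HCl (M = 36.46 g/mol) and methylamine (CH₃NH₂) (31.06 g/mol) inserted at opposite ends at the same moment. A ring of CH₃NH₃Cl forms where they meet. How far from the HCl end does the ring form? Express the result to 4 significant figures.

38.88 cm

Graham's law gives d_HCl/d_CH₃NH₂ = rate_HCl/rate_CH₃NH₂ = √(M_CH₃NH₂/M_HCl) = √(31.06/36.46) = 0.9230.
With d_HCl + d_CH₃NH₂ = 81.0 cm, d_CH₃NH₂ = 81.0/(1 + 0.9230) = 42.12 cm.
d_HCl = 81.0 − 42.12 = 38.88 cm.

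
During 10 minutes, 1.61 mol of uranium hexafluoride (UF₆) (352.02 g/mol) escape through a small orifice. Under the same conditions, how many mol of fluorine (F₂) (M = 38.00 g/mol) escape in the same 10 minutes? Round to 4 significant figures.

Graham's law gives rate_F₂/rate_UF₆ = √(M_UF₆/M_F₂) = √(352.02/38.00) = √9.264 = 3.044.
So the amount for F₂ is 1.61 × 3.044 = 4.900 mol.

4.900 mol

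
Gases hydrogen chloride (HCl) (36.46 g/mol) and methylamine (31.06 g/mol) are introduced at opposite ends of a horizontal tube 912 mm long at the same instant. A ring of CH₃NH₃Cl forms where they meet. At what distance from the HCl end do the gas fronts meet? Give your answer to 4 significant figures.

437.7 mm

Graham's law gives d_HCl/d_CH₃NH₂ = rate_HCl/rate_CH₃NH₂ = √(M_CH₃NH₂/M_HCl) = √(31.06/36.46) = 0.9230.
With d_HCl + d_CH₃NH₂ = 912 mm, d_CH₃NH₂ = 912/(1 + 0.9230) = 474.3 mm.
d_HCl = 912 − 474.3 = 437.7 mm.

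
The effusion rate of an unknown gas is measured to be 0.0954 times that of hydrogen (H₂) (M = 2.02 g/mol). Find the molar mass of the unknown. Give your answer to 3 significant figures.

222 g/mol

Using Graham's law: rate_X/rate_H₂ = √(M_H₂/M_X).
0.0954 = √(2.02/M_X)
M_X = 2.02 / 0.0954² = 2.02 / 0.009101 = 222 g/mol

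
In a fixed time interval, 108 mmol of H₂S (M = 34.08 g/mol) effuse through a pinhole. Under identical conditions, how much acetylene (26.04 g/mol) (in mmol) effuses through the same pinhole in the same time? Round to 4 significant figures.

123.6 mmol

Graham's law gives rate_C₂H₂/rate_H₂S = √(M_H₂S/M_C₂H₂) = √(34.08/26.04) = √1.309 = 1.144.
So the amount for C₂H₂ is 108 × 1.144 = 123.6 mmol.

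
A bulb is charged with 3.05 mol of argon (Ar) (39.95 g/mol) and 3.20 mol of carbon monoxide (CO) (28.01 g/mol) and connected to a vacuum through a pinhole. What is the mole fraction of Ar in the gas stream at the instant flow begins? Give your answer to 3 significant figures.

Effusion rate of each component ∝ n_i/√M_i (partial pressure × 1/√M).
Mole fraction of Ar in the effusate = (n_Ar/√M_Ar) / (n_Ar/√M_Ar + n_CO/√M_CO)
= (3.05/√39.95) / (3.05/√39.95 + 3.20/√28.01) = 0.4825/(0.4825 + 0.6046) = 0.444.

0.444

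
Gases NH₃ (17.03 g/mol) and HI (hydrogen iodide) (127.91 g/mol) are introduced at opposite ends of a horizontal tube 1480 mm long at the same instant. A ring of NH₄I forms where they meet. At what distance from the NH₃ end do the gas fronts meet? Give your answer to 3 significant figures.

1080 mm

Distances travelled in equal time are proportional to diffusion rates, so d_NH₃/d_HI = √(M_HI/M_NH₃) = √(127.91/17.03) = 2.741.
With d_NH₃ + d_HI = 1480 mm, d_HI = 1480/(1 + 2.741) = 395.7 mm.
d_NH₃ = 1480 − 395.7 = 1080 mm.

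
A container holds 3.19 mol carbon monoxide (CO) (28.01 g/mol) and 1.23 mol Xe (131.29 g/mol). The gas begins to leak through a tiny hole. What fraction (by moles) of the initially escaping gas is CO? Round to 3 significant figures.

Each component's effusion rate ∝ (its partial pressure)·(1/√M) ∝ n_i/√M_i.
So x_CO in the escaping gas = (n_CO/√M_CO) / Σ(n_i/√M_i)
= (3.19/√28.01) / (3.19/√28.01 + 1.23/√131.29) = 0.6027/(0.6027 + 0.1073) = 0.849.

0.849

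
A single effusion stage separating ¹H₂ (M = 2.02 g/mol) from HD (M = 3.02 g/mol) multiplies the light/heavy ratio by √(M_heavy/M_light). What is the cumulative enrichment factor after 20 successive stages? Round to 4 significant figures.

After 20 stages the ratio has grown by (√(3.02/2.02))^20 = (3.02/2.02)^(20/2).
= 1.49505^10 = 55.79.

55.79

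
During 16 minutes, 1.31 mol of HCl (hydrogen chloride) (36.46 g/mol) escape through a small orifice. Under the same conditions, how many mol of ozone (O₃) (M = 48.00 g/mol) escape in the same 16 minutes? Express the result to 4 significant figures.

By Graham's law, rate_O₃/rate_HCl = √(M_HCl/M_O₃) = √(36.46/48.00) = √0.7596 = 0.8715.
So the amount for O₃ is 1.31 × 0.8715 = 1.142 mol.

1.142 mol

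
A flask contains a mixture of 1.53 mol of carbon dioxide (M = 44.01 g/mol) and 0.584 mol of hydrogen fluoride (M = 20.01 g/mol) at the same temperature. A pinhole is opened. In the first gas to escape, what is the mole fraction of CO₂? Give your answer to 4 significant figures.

0.6385

Effusion rate of each component ∝ n_i/√M_i (partial pressure × 1/√M).
x_CO₂(eff) = (n_CO₂/√M_CO₂) / (n_CO₂/√M_CO₂ + n_HF/√M_HF)
= (1.53/√44.01) / (1.53/√44.01 + 0.584/√20.01) = 0.2306/(0.2306 + 0.1306) = 0.6385.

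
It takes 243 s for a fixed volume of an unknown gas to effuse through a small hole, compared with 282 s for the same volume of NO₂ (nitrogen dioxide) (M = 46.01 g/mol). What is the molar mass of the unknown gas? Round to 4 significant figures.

By Graham's law, t_X/t_NO₂ = √(M_X/M_NO₂).
243/282 = 0.8617 = √(M_X/46.01)
M_X = 46.01 × 0.8617² = 46.01 × 0.7425 = 34.16 g/mol

34.16 g/mol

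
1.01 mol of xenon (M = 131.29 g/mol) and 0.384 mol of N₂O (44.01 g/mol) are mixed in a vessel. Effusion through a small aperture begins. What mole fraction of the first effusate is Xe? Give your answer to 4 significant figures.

Each component's effusion rate ∝ (its partial pressure)·(1/√M) ∝ n_i/√M_i.
So x_Xe in the escaping gas = (n_Xe/√M_Xe) / Σ(n_i/√M_i)
= (1.01/√131.29) / (1.01/√131.29 + 0.384/√44.01) = 0.08815/(0.08815 + 0.05788) = 0.6036.

0.6036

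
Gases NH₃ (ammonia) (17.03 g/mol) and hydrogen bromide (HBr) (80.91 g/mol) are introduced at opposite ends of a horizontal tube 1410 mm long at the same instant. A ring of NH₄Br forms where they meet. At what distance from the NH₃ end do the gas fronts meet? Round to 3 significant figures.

The fronts meet when d_NH₃ + d_HBr = L with d_NH₃/d_HBr = √(M_HBr/M_NH₃) (Graham's law). Here √(M_HBr/M_NH₃) = √(80.91/17.03) = 2.180.
With d_NH₃ + d_HBr = 1410 mm, d_HBr = 1410/(1 + 2.180) = 443.4 mm.
d_NH₃ = 1410 − 443.4 = 967 mm.

967 mm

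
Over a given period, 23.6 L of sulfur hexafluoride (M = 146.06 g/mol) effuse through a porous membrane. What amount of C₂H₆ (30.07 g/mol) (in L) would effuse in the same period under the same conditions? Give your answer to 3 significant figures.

52.0 L

From Graham's law, rate_C₂H₆/rate_SF₆ = √(M_SF₆/M_C₂H₆) = √(146.06/30.07) = √4.857 = 2.204.
So the volume for C₂H₆ is 23.6 × 2.204 = 52.0 L.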